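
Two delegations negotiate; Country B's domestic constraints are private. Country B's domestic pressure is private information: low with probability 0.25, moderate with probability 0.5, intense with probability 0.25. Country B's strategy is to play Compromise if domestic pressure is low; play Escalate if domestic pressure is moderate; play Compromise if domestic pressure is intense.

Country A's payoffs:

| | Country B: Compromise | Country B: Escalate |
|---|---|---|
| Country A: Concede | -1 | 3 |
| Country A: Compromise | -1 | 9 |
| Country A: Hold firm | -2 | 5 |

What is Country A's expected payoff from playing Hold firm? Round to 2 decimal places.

Take the expectation over Country B's domestic pressure, weighting each type's action by its prior probability.
E[Hold firm] = 0.25·(-2) + 0.5·5 + 0.25·(-2) = (-0.5) + 2.5 + (-0.5) = 1.5

1.50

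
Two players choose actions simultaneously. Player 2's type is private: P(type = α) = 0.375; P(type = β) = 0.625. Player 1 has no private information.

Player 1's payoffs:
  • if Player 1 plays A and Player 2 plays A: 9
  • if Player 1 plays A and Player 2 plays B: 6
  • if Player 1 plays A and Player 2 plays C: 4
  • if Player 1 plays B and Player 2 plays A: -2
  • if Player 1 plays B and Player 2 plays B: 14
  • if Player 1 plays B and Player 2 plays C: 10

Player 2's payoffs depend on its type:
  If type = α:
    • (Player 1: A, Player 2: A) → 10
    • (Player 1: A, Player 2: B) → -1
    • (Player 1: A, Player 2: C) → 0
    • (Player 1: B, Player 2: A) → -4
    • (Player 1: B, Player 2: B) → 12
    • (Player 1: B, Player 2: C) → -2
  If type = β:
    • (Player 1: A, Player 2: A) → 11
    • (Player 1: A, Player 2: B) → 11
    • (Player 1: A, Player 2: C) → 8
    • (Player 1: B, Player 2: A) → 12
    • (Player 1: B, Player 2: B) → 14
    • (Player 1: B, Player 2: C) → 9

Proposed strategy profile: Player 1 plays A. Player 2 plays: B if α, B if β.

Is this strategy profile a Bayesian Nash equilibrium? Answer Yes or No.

Player 1 plays A: E[A] = 0.375·(6) + 0.625·(6) = 6; E[B] = 14. Not best-responding. ✗
Player 2 (type α), facing A: A gives 10, B gives -1, C gives 0. Proposed B is not best — profitable deviation exists. ✗
Player 2 (type β), facing A: A gives 11, B gives 11, C gives 8. Proposed B is best. ✓

No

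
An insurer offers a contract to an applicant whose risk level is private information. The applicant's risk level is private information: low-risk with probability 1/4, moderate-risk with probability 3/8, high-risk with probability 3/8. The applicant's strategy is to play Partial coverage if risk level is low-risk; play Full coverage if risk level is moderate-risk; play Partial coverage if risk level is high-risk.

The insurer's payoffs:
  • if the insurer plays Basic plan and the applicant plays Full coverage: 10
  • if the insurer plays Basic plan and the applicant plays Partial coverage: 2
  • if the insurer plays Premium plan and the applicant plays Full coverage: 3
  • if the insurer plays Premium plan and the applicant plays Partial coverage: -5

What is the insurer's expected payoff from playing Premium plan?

E[Premium plan] = 1/4·(-5) + 3/8·3 + 3/8·(-5) = (-5/4) + 9/8 + (-15/8) = -2

-2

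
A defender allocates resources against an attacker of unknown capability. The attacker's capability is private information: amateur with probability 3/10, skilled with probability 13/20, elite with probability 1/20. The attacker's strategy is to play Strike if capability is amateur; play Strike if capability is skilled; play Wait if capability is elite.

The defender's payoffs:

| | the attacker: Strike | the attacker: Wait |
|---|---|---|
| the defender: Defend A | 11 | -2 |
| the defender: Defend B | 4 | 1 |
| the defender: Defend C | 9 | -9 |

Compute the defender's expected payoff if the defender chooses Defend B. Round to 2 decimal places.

E[Defend B] = 3/10·4 + 13/20·4 + 1/20·1 = 6/5 + 13/5 + 1/20 = 77/20

3.85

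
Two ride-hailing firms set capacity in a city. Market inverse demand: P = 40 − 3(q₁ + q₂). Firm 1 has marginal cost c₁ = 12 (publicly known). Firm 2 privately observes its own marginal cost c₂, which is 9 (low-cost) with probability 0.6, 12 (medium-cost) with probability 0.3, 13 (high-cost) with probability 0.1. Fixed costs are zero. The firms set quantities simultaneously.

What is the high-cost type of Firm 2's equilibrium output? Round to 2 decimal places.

Type-c best response for Firm 2: q₂(c) = (40 − c)/6 − q₁/2.
Firm 1 maximizes expected profit; its first-order condition is 40 − 6q₁ − 3E[q₂] − 12 = 0.
Substituting E[q₂] and solving: E[c₂] = 10.3, so q₁ = (40 − 2·12 + 10.3)/9 = 2.92222.
q₂(high-cost) = (40 − 13 − 3·2.92222)/6 = 3.03889.

3.04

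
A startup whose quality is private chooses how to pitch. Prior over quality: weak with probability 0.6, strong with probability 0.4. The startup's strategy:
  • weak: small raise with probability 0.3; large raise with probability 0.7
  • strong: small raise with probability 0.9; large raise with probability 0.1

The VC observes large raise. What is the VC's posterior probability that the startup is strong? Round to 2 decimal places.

0.09

P(large raise) = 0.6·0.7 + 0.4·0.1 = 0.46
P(strong | large raise) = (0.4·0.1) / 0.46 = 0.04 / 0.46 = 0.0869565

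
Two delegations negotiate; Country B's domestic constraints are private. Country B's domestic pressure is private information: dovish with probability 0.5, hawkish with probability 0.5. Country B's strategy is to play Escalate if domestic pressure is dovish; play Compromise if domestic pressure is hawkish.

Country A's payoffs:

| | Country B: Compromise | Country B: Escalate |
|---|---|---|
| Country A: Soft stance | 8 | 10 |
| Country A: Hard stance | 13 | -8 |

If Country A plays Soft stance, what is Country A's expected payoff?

Take the expectation over Country B's domestic pressure, weighting each type's action by its prior probability.
E[Soft stance] = 0.5·10 + 0.5·8 = 5 + 4 = 9

9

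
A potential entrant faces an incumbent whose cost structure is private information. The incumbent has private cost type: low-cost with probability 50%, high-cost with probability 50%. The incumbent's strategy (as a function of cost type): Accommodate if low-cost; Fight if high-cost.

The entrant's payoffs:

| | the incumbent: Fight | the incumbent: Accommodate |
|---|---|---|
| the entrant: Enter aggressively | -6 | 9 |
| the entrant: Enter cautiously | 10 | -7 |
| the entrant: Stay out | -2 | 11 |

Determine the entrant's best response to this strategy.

E[Enter aggressively] = 0.5·(9) + 0.5·(-6) = 1.5
E[Enter cautiously] = 0.5·(-7) + 0.5·(10) = 1.5
E[Stay out] = 0.5·(11) + 0.5·(-2) = 4.5
Best response: Stay out (4.5 is the largest).

Stay out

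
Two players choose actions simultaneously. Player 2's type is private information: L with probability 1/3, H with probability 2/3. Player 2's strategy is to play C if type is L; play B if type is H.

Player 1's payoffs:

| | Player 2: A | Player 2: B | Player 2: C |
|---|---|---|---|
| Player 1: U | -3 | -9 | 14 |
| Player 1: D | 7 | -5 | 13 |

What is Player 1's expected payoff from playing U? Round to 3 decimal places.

-1.333

E[U] = 1/3·14 + 2/3·(-9) = 14/3 + (-6) = -4/3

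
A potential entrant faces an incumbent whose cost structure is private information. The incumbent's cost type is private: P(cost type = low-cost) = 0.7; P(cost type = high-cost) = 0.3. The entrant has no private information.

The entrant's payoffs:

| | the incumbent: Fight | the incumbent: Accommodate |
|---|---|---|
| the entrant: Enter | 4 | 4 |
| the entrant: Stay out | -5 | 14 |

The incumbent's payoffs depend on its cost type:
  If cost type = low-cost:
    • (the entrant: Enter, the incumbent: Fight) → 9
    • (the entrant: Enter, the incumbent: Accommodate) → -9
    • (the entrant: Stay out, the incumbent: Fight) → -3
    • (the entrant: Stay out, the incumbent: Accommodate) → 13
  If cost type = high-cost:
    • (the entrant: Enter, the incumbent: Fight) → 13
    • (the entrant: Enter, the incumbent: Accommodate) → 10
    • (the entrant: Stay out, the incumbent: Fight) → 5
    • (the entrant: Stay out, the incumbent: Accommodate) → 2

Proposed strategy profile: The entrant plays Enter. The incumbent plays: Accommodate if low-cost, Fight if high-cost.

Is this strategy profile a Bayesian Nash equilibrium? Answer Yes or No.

The entrant plays Enter: E[Enter] = 0.7·(4) + 0.3·(4) = 4; E[Stay out] = 8.3. Not best-responding. ✗
The incumbent (cost type low-cost), facing Enter: Fight gives 9, Accommodate gives -9. Proposed Accommodate is not best — profitable deviation exists. ✗
The incumbent (cost type high-cost), facing Enter: Fight gives 13, Accommodate gives 10. Proposed Fight is best. ✓

No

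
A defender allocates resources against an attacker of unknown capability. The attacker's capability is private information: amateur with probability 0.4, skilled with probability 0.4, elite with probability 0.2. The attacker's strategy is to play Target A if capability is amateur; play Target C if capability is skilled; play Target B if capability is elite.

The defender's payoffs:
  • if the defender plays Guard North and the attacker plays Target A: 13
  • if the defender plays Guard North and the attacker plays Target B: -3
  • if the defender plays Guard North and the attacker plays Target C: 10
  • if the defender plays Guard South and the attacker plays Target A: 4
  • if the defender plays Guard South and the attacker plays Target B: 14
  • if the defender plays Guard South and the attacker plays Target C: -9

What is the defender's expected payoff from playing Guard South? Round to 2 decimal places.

0.80

E[Guard South] = 0.4·4 + 0.4·(-9) + 0.2·14 = 1.6 + (-3.6) + 2.8 = 0.8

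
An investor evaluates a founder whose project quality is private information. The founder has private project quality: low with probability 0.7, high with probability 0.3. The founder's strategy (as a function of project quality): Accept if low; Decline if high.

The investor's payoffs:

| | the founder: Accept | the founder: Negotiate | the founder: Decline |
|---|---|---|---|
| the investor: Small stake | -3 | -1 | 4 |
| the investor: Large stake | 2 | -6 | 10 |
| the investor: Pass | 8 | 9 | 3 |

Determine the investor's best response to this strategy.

Compute the investor's expected payoff for each action, taking the expectation over the founder's type.
E[Small stake] = 0.7·(-3) + 0.3·(4) = -0.9
E[Large stake] = 0.7·(2) + 0.3·(10) = 4.4
E[Pass] = 0.7·(8) + 0.3·(3) = 6.5
Best response: Pass (6.5 is the largest).

Pass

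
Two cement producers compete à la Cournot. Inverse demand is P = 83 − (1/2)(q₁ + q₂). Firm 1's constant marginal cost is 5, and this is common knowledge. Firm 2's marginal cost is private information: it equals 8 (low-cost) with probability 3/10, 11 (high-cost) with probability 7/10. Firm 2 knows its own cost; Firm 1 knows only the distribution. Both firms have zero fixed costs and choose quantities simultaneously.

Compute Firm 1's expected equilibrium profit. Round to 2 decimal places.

1534.58

Each type of Firm 2 best-responds to q₁; Firm 1 best-responds to the expected q₂ over Firm 2's types.
Firm 2 with cost c maximizes (83 − (1/2)(q₁+q₂) − c)·q₂, giving q₂(c) = (83 − c − (1/2)q₁).
E[c₂] = 3/10·8 + 7/10·11 = 10.1
Firm 1's FOC against E[q₂] yields q₁ = (83 − 2·5 + E[c₂])/(3/2) = (83 − 10 + 10.1)/(3/2) = 55.4.
E[P] = 83 − (1/2)·(q₁ + E[q₂]) = 32.7; Firm 1's expected profit = (E[P] − 5)·q₁ = (32.7 − 5)·55.4 = 1534.58.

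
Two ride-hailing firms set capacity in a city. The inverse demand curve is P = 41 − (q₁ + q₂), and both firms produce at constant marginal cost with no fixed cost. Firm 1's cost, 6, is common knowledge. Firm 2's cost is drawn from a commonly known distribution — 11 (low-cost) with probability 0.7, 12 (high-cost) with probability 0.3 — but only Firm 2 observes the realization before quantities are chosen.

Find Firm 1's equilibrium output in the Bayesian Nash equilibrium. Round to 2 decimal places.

Each type of Firm 2 best-responds to q₁; Firm 1 best-responds to the expected q₂ over Firm 2's types.
Firm 2 with cost c maximizes (41 − (q₁+q₂) − c)·q₂, giving q₂(c) = (41 − c − q₁)/2.
E[c₂] = 0.7·11 + 0.3·12 = 11.3
Firm 1's FOC against E[q₂] yields q₁ = (41 − 2·6 + E[c₂])/3 = (41 − 12 + 11.3)/3 = 13.4333.

13.43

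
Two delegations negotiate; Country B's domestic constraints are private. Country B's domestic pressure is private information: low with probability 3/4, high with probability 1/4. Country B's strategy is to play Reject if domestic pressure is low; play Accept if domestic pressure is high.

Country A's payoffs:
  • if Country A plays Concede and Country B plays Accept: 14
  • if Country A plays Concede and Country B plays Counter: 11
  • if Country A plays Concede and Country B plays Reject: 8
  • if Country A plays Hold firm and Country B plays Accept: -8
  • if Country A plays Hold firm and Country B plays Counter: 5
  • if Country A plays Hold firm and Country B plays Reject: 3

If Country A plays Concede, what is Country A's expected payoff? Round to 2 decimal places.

E[Concede] = 3/4·8 + 1/4·14 = 6 + 7/2 = 19/2

9.50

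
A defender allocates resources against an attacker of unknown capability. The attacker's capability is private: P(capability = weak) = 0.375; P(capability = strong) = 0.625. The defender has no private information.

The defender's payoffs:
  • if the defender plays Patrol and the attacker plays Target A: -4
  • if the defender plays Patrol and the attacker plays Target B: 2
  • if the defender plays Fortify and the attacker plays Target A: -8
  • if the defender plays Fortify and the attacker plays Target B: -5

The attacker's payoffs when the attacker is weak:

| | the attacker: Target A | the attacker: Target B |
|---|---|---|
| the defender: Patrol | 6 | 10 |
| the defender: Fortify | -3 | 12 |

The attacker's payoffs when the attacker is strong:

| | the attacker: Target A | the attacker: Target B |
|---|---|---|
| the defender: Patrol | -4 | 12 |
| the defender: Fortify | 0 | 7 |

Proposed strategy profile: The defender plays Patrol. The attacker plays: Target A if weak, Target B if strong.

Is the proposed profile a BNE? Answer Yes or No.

The defender plays Patrol: E[Patrol] = 0.375·(-4) + 0.625·(2) = -0.25; E[Fortify] = -6.125. Best-responding. ✓
The attacker (capability weak), facing Patrol: Target A gives 6, Target B gives 10. Proposed Target A is not best — profitable deviation exists. ✗
The attacker (capability strong), facing Patrol: Target A gives -4, Target B gives 12. Proposed Target B is best. ✓

No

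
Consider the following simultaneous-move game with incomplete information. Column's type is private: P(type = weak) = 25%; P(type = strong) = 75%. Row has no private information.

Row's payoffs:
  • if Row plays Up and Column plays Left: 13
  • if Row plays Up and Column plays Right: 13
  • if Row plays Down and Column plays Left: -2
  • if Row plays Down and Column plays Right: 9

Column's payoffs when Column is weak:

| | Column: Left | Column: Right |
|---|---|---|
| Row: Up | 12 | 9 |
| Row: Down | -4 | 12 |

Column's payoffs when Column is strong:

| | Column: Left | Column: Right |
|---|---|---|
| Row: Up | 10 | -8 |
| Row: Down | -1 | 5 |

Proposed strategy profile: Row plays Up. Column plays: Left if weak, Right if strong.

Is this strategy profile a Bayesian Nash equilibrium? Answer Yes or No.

No

Row plays Up: E[Up] = 0.25·(13) + 0.75·(13) = 13; E[Down] = 6.25. Best-responding. ✓
Column (type weak), facing Up: Left gives 12, Right gives 9. Proposed Left is best. ✓
Column (type strong), facing Up: Left gives 10, Right gives -8. Proposed Right is not best — profitable deviation exists. ✗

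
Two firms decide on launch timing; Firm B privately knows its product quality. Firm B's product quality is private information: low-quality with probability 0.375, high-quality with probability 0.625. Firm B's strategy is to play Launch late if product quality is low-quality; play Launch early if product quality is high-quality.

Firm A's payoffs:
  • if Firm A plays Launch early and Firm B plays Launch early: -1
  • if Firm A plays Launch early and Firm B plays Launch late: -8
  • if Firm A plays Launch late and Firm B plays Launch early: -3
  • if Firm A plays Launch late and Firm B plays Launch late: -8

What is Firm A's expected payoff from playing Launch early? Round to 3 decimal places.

E[Launch early] = 0.375·(-8) + 0.625·(-1) = (-3) + (-0.625) = -3.625

-3.625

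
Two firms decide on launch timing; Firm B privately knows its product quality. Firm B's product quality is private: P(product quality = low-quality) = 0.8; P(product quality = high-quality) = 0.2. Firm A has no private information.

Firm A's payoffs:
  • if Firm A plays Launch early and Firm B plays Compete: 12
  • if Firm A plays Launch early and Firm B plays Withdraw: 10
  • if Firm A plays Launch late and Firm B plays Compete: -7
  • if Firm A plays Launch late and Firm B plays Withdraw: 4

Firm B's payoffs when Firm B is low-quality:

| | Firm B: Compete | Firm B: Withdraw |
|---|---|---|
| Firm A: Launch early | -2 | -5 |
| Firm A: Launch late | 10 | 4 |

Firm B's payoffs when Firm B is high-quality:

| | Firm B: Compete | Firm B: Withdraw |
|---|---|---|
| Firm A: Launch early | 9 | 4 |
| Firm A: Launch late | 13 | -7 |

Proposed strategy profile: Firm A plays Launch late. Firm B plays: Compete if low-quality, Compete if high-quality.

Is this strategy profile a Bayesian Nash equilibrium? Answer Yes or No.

No

Firm A plays Launch late: E[Launch late] = 0.8·(-7) + 0.2·(-7) = -7; E[Launch early] = 12. Not best-responding. ✗
Firm B (product quality low-quality), facing Launch late: Compete gives 10, Withdraw gives 4. Proposed Compete is best. ✓
Firm B (product quality high-quality), facing Launch late: Compete gives 13, Withdraw gives -7. Proposed Compete is best. ✓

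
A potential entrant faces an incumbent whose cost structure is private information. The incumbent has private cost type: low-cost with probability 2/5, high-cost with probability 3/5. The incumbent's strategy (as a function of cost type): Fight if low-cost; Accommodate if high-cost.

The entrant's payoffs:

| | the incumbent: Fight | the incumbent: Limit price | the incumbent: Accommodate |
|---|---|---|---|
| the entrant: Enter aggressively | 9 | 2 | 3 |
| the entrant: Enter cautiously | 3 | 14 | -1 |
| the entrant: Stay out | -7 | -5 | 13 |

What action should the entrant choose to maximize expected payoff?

Enter aggressively

Compute the entrant's expected payoff for each action, taking the expectation over the incumbent's type.
E[Enter aggressively] = 2/5·(9) + 3/5·(3) = 27/5
E[Enter cautiously] = 2/5·(3) + 3/5·(-1) = 3/5
E[Stay out] = 2/5·(-7) + 3/5·(13) = 5
Best response: Enter aggressively (27/5 is the largest).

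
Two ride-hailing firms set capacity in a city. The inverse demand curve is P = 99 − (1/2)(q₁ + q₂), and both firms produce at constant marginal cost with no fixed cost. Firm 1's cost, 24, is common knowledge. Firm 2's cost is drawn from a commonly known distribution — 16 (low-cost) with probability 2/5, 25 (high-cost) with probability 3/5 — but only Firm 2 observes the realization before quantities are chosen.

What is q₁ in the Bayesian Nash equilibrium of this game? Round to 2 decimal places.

Each type of Firm 2 best-responds to q₁; Firm 1 best-responds to the expected q₂ over Firm 2's types.
Firm 2 with cost c maximizes (99 − (1/2)(q₁+q₂) − c)·q₂, giving q₂(c) = (99 − c − (1/2)q₁).
E[c₂] = 2/5·16 + 3/5·25 = 21.4
Firm 1's FOC against E[q₂] yields q₁ = (99 − 2·24 + E[c₂])/(3/2) = (99 − 48 + 21.4)/(3/2) = 48.2667.

48.27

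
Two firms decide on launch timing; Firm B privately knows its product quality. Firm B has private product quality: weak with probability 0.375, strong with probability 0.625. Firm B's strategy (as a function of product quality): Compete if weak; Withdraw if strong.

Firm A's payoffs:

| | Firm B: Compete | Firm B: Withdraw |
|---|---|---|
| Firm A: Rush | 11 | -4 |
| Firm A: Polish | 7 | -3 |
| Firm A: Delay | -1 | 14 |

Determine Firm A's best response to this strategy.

E[Rush] = 0.375·(11) + 0.625·(-4) = 1.625
E[Polish] = 0.375·(7) + 0.625·(-3) = 0.75
E[Delay] = 0.375·(-1) + 0.625·(14) = 8.375
Best response: Delay (8.375 is the largest).

Delay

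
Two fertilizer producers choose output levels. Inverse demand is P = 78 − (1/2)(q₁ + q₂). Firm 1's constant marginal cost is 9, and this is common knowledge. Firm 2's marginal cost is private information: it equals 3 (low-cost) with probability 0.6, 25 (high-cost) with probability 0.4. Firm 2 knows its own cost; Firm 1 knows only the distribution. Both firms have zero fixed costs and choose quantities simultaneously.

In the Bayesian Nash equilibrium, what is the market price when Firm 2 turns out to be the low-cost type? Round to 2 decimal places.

28.53

Firm 2 with cost c maximizes (78 − (1/2)(q₁+q₂) − c)·q₂, giving q₂(c) = (78 − c − (1/2)q₁).
E[c₂] = 0.6·3 + 0.4·25 = 11.8
Firm 1's FOC against E[q₂] yields q₁ = (78 − 2·9 + E[c₂])/(3/2) = (78 − 18 + 11.8)/(3/2) = 47.8667.
q₂(low-cost) = 51.0667, so P = 78 − (1/2)·(47.8667 + 51.0667) = 28.5333.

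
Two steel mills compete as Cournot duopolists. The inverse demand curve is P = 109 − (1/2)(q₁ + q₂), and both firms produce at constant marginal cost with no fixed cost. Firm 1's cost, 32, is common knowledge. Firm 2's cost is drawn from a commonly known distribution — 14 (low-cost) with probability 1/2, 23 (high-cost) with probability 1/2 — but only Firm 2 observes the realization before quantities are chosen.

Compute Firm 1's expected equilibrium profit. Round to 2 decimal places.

Type-c best response for Firm 2: q₂(c) = (109 − c) − q₁/2.
Firm 1 maximizes expected profit; its first-order condition is 109 − q₁ − (1/2)E[q₂] − 32 = 0.
Substituting E[q₂] and solving: E[c₂] = 18.5, so q₁ = (109 − 2·32 + 18.5)/(3/2) = 42.3333.
E[P] = 109 − (1/2)·(q₁ + E[q₂]) = 53.1667; Firm 1's expected profit = (E[P] − 32)·q₁ = (53.1667 − 32)·42.3333 = 896.056.

896.06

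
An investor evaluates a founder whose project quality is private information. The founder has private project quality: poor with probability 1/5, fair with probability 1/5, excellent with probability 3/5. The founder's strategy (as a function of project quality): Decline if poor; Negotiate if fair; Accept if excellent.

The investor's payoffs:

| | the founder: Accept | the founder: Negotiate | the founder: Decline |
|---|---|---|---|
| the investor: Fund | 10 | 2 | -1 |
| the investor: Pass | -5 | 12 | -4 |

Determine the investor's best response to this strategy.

Fund

E[Fund] = 1/5·(-1) + 1/5·(2) + 3/5·(10) = 31/5
E[Pass] = 1/5·(-4) + 1/5·(12) + 3/5·(-5) = -7/5
Best response: Fund (31/5 is the largest).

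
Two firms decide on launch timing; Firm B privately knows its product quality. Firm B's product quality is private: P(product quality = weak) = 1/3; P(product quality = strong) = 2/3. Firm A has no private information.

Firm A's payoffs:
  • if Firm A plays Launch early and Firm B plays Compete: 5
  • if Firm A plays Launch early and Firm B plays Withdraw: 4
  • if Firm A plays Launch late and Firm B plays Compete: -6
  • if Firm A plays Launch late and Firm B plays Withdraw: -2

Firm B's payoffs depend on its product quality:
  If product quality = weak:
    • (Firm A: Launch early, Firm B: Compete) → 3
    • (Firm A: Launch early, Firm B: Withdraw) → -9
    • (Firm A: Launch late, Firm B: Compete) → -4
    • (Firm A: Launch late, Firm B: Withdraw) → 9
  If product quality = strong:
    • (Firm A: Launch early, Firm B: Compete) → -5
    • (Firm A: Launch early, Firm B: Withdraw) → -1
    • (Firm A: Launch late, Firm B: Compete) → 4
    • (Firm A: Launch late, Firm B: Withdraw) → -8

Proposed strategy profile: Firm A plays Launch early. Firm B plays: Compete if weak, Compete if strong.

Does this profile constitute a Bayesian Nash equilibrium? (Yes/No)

Firm A plays Launch early: E[Launch early] = 1/3·(5) + 2/3·(5) = 5; E[Launch late] = -6. Best-responding. ✓
Firm B (product quality weak), facing Launch early: Compete gives 3, Withdraw gives -9. Proposed Compete is best. ✓
Firm B (product quality strong), facing Launch early: Compete gives -5, Withdraw gives -1. Proposed Compete is not best — profitable deviation exists. ✗

No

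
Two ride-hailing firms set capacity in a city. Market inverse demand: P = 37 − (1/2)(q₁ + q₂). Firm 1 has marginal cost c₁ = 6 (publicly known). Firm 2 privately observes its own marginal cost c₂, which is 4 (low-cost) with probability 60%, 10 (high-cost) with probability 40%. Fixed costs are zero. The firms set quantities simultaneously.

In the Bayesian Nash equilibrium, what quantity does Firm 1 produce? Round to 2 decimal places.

20.93

Each type of Firm 2 best-responds to q₁; Firm 1 best-responds to the expected q₂ over Firm 2's types.
Firm 2 with cost c maximizes (37 − (1/2)(q₁+q₂) − c)·q₂, giving q₂(c) = (37 − c − (1/2)q₁).
E[c₂] = 0.6·4 + 0.4·10 = 6.4
Firm 1's FOC against E[q₂] yields q₁ = (37 − 2·6 + E[c₂])/(3/2) = (37 − 12 + 6.4)/(3/2) = 20.9333.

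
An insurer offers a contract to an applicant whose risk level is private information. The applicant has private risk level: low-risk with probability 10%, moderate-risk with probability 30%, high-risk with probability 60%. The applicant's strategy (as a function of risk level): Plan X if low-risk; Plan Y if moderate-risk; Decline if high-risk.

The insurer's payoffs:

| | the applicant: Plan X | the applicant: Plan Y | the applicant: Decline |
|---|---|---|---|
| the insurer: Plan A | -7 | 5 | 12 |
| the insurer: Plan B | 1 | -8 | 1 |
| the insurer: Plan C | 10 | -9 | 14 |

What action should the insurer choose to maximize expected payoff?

Plan A

Compute the insurer's expected payoff for each action, taking the expectation over the applicant's type.
E[Plan A] = 0.1·(-7) + 0.3·(5) + 0.6·(12) = 8
E[Plan B] = 0.1·(1) + 0.3·(-8) + 0.6·(1) = -1.7
E[Plan C] = 0.1·(10) + 0.3·(-9) + 0.6·(14) = 6.7
Best response: Plan A (8 is the largest).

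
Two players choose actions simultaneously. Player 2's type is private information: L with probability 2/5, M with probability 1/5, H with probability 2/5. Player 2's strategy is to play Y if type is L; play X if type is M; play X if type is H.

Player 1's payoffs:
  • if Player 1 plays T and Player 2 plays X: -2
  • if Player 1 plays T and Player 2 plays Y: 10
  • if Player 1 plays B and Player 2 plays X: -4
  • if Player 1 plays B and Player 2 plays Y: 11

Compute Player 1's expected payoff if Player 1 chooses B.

2

Take the expectation over Player 2's type, weighting each type's action by its prior probability.
E[B] = 2/5·11 + 1/5·(-4) + 2/5·(-4) = 22/5 + (-4/5) + (-8/5) = 2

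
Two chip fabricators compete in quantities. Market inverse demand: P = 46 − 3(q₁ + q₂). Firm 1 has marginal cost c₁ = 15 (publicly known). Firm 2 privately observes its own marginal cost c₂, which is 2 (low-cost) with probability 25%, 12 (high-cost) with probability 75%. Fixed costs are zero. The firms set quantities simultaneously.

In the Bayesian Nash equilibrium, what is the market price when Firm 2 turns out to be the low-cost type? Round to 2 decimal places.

19.75

Type-c best response for Firm 2: q₂(c) = (46 − c)/6 − q₁/2.
Firm 1 maximizes expected profit; its first-order condition is 46 − 6q₁ − 3E[q₂] − 15 = 0.
Substituting E[q₂] and solving: E[c₂] = 9.5, so q₁ = (46 − 2·15 + 9.5)/9 = 2.83333.
q₂(low-cost) = 5.91667, so P = 46 − 3·(2.83333 + 5.91667) = 19.75.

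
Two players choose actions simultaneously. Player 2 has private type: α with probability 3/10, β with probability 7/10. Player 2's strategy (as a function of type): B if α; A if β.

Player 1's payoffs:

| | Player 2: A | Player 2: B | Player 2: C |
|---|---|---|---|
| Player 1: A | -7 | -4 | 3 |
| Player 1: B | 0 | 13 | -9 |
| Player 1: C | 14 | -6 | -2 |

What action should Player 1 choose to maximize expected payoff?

C

E[A] = 3/10·(-4) + 7/10·(-7) = -61/10
E[B] = 3/10·(13) + 7/10·(0) = 39/10
E[C] = 3/10·(-6) + 7/10·(14) = 8
Best response: C (8 is the largest).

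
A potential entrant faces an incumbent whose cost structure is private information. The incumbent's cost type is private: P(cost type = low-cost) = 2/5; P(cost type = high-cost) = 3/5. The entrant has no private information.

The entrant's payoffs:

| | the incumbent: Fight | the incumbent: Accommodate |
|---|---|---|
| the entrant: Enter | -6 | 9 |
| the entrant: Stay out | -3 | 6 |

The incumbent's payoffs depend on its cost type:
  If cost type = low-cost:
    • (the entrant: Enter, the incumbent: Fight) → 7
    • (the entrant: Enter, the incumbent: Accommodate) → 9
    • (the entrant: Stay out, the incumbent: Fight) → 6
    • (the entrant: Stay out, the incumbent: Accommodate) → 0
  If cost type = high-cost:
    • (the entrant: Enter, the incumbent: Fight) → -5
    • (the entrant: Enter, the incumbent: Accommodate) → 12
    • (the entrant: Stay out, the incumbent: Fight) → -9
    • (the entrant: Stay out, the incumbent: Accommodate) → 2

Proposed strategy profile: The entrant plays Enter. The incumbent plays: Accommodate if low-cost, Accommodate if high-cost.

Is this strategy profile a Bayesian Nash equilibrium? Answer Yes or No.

Yes

The entrant plays Enter: E[Enter] = 2/5·(9) + 3/5·(9) = 9; E[Stay out] = 6. Best-responding. ✓
The incumbent (cost type low-cost), facing Enter: Fight gives 7, Accommodate gives 9. Proposed Accommodate is best. ✓
The incumbent (cost type high-cost), facing Enter: Fight gives -5, Accommodate gives 12. Proposed Accommodate is best. ✓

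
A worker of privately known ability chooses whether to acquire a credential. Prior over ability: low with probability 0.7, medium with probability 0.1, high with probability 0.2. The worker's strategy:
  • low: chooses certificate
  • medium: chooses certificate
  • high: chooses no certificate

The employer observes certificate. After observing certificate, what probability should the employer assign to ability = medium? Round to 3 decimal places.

0.125

P(certificate) = 0.7·1 + 0.1·1 + 0.2·0 = 0.8
P(medium | certificate) = (0.1·1) / 0.8 = 0.1 / 0.8 = 0.125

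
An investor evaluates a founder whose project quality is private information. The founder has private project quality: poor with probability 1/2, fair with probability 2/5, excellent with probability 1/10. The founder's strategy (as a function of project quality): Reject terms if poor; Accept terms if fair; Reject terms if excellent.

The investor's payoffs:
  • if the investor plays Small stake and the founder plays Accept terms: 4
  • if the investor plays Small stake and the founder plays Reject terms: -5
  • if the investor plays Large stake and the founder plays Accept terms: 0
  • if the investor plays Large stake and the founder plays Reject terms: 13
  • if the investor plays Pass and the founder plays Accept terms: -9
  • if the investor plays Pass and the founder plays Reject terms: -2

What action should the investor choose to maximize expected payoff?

Large stake

E[Small stake] = 1/2·(-5) + 2/5·(4) + 1/10·(-5) = -7/5
E[Large stake] = 1/2·(13) + 2/5·(0) + 1/10·(13) = 39/5
E[Pass] = 1/2·(-2) + 2/5·(-9) + 1/10·(-2) = -24/5
Best response: Large stake (39/5 is the largest).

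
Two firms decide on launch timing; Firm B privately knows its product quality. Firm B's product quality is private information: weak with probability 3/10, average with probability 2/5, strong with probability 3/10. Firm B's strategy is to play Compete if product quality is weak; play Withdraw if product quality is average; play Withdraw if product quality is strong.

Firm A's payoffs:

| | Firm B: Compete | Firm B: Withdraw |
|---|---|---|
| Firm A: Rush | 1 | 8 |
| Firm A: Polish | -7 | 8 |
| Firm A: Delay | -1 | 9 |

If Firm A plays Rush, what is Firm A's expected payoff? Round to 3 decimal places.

E[Rush] = 3/10·1 + 2/5·8 + 3/10·8 = 3/10 + 16/5 + 12/5 = 59/10

5.900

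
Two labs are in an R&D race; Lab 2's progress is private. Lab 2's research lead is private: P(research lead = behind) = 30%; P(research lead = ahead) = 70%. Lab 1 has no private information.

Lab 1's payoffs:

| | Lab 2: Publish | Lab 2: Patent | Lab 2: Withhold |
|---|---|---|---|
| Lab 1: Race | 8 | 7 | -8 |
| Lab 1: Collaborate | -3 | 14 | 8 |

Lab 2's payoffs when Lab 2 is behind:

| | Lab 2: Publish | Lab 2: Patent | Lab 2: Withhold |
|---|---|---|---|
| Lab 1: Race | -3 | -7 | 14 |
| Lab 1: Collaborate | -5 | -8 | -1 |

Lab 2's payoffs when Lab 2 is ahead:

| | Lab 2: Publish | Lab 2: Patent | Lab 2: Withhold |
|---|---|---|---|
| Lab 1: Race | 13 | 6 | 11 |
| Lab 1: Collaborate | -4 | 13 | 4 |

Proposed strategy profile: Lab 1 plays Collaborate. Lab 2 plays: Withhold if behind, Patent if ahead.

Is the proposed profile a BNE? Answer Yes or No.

Yes

A profile is a BNE iff every type of every player is best-responding given beliefs about the other side.
Lab 1 plays Collaborate: E[Collaborate] = 0.3·(8) + 0.7·(14) = 12.2; E[Race] = 2.5. Best-responding. ✓
Lab 2 (research lead behind), facing Collaborate: Publish gives -5, Patent gives -8, Withhold gives -1. Proposed Withhold is best. ✓
Lab 2 (research lead ahead), facing Collaborate: Publish gives -4, Patent gives 13, Withhold gives 4. Proposed Patent is best. ✓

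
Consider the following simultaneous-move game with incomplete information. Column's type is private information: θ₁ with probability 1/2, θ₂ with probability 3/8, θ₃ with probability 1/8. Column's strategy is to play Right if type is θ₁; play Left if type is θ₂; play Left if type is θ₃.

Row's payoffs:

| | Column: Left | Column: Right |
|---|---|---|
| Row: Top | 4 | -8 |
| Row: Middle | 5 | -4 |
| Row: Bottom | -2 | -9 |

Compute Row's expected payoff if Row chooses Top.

Take the expectation over Column's type, weighting each type's action by its prior probability.
E[Top] = 1/2·(-8) + 3/8·4 + 1/8·4 = (-4) + 3/2 + 1/2 = -2

-2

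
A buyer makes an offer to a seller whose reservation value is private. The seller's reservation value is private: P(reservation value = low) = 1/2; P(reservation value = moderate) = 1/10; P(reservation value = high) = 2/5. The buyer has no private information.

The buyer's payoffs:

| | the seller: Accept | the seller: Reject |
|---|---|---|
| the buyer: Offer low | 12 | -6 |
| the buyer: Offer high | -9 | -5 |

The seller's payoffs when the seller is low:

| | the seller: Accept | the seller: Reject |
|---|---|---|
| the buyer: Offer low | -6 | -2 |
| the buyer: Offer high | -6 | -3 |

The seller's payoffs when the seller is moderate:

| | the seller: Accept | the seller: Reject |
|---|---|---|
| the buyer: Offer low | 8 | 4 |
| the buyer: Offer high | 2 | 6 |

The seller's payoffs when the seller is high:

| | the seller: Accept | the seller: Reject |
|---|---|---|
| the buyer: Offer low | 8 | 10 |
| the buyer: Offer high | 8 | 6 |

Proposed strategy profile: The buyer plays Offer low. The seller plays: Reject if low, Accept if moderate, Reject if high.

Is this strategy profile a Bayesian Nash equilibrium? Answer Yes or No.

Yes

The buyer plays Offer low: E[Offer low] = 1/2·(-6) + 1/10·(12) + 2/5·(-6) = -21/5; E[Offer high] = -27/5. Best-responding. ✓
The seller (reservation value low), facing Offer low: Accept gives -6, Reject gives -2. Proposed Reject is best. ✓
The seller (reservation value moderate), facing Offer low: Accept gives 8, Reject gives 4. Proposed Accept is best. ✓
The seller (reservation value high), facing Offer low: Accept gives 8, Reject gives 10. Proposed Reject is best. ✓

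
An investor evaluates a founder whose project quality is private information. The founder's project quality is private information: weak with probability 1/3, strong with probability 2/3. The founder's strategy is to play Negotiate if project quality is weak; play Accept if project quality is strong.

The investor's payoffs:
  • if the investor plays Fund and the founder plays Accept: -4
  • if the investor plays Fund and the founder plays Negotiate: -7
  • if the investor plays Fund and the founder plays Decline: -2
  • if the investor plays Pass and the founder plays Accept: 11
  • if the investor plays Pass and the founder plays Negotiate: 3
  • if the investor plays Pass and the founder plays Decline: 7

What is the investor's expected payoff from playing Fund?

E[Fund] = 1/3·(-7) + 2/3·(-4) = (-7/3) + (-8/3) = -5

-5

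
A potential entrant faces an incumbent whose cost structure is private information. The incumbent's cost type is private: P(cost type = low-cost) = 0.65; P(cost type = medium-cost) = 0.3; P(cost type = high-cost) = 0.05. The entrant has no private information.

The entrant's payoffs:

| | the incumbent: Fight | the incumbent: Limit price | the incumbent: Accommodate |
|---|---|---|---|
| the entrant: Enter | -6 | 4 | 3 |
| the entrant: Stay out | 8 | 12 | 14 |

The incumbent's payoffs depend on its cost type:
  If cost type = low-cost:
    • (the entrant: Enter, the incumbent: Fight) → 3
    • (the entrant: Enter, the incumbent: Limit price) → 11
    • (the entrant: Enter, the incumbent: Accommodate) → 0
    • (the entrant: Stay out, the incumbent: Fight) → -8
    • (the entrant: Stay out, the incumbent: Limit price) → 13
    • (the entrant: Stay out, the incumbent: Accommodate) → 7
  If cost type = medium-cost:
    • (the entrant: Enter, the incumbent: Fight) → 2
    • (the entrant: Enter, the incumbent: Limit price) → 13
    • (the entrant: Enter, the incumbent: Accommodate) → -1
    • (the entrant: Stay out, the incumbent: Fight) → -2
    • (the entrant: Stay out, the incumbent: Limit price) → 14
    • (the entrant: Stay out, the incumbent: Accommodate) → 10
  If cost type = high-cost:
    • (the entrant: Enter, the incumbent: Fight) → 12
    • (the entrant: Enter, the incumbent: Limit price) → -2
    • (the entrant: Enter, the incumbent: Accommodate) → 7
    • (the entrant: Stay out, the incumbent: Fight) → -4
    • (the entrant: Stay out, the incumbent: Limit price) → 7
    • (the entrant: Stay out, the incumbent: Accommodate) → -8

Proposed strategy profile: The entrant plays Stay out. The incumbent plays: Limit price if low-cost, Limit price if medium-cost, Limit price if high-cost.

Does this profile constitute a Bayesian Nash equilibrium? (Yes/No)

Yes

The entrant plays Stay out: E[Stay out] = 0.65·(12) + 0.3·(12) + 0.05·(12) = 12; E[Enter] = 4. Best-responding. ✓
The incumbent (cost type low-cost), facing Stay out: Fight gives -8, Limit price gives 13, Accommodate gives 7. Proposed Limit price is best. ✓
The incumbent (cost type medium-cost), facing Stay out: Fight gives -2, Limit price gives 14, Accommodate gives 10. Proposed Limit price is best. ✓
The incumbent (cost type high-cost), facing Stay out: Fight gives -4, Limit price gives 7, Accommodate gives -8. Proposed Limit price is best. ✓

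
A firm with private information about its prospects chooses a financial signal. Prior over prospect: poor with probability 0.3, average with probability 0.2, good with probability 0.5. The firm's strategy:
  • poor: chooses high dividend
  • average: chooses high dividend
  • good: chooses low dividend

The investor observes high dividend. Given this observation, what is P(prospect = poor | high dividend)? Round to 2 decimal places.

0.60

P(high dividend) = 0.3·1 + 0.2·1 + 0.5·0 = 0.5
P(poor | high dividend) = (0.3·1) / 0.5 = 0.3 / 0.5 = 0.6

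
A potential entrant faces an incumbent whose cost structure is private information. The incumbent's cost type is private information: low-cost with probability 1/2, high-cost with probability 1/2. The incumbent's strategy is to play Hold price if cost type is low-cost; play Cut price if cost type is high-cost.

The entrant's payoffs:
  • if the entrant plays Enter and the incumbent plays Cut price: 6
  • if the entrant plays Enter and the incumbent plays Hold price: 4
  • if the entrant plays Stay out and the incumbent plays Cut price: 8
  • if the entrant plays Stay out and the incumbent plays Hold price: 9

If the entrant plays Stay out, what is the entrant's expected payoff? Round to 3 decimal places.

8.500

Take the expectation over the incumbent's cost type, weighting each type's action by its prior probability.
E[Stay out] = 1/2·9 + 1/2·8 = 9/2 + 4 = 17/2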